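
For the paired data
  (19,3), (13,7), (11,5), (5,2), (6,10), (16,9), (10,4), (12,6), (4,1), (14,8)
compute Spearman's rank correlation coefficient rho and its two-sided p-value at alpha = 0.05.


Step 1: Rank x and y separately (midranks; no ties here).
rank(x): 19->10, 13->7, 11->5, 5->2, 6->3, 16->9, 10->4, 12->6, 4->1, 14->8
rank(y): 3->3, 7->7, 5->5, 2->2, 10->10, 9->9, 4->4, 6->6, 1->1, 8->8
Step 2: d_i = R_x(i) - R_y(i); compute d_i^2.
  (10-3)^2=49, (7-7)^2=0, (5-5)^2=0, (2-2)^2=0, (3-10)^2=49, (9-9)^2=0, (4-4)^2=0, (6-6)^2=0, (1-1)^2=0, (8-8)^2=0
sum(d^2) = 98.
Step 3: rho = 1 - 6*98 / (10*(10^2 - 1)) = 1 - 588/990 = 0.406061.
Step 4: Under H0, t = rho * sqrt((n-2)/(1-rho^2)) = 1.2568 ~ t(8).
Step 5: Two-sided p-value from the t-distribution with 8 df = 0.244282.
Step 6: alpha = 0.05. fail to reject H0.

rho = 0.4061, p = 0.244282, fail to reject H0 at alpha = 0.05.


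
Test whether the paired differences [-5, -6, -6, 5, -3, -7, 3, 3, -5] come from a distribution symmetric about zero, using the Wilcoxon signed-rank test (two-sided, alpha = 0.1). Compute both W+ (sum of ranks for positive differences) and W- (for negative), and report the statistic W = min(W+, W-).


Step 1: Drop any zero differences (none here) and take |d_i|.
|d| = [5, 6, 6, 5, 3, 7, 3, 3, 5]
Step 2: Midrank |d_i| (ties get averaged ranks).
ranks: |5|->5, |6|->7.5, |6|->7.5, |5|->5, |3|->2, |7|->9, |3|->2, |3|->2, |5|->5
Step 3: Attach original signs; sum ranks with positive sign and with negative sign.
W+ = 5 + 2 + 2 = 9
W- = 5 + 7.5 + 7.5 + 2 + 9 + 5 = 36
(Check: W+ + W- = 45 should equal n(n+1)/2 = 45.)
Step 4: Test statistic W = min(W+, W-) = 9.
Step 5: Ties in |d|, so use the tie-corrected normal approximation.
        E[W] = n(n+1)/4 = 9*10/4 = 22.5.
        Tie groups: |d|=3 (t=3), |d|=5 (t=3), |d|=6 (t=2); sum(t^3 - t) = 54.
        Var[W] = n(n+1)(2n+1)/24 - sum(t^3-t)/48 = 1710/24 - 54/48 = 70.125.
        z = (W - E[W]) / sqrt(Var[W]) = (9 - 22.5) / 8.3741 = -1.6121.
        Two-sided p = 2*Phi(z) = 0.106936.
Step 6: alpha = 0.1. fail to reject H0.

W+ = 9, W- = 36, W = min = 9, p = 0.106936, fail to reject H0.


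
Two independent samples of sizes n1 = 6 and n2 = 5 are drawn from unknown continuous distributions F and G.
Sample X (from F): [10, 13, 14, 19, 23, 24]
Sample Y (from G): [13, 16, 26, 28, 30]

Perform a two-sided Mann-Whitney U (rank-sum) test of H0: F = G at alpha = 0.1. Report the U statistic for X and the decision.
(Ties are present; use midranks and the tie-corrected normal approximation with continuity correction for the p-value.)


Step 1: Combine and sort all 11 observations; assign midranks.
sorted (value, group): (10,X), (13,X), (13,Y), (14,X), (16,Y), (19,X), (23,X), (24,X), (26,Y), (28,Y), (30,Y)
ranks: 10->1, 13->2.5, 13->2.5, 14->4, 16->5, 19->6, 23->7, 24->8, 26->9, 28->10, 30->11
Step 2: Rank sum for X: R1 = 1 + 2.5 + 4 + 6 + 7 + 8 = 28.5.
Step 3: U_X = R1 - n1(n1+1)/2 = 28.5 - 6*7/2 = 28.5 - 21 = 7.5.
       U_Y = n1*n2 - U_X = 30 - 7.5 = 22.5.
Step 4: Ties are present, so use the tie-corrected normal approximation (with continuity correction) for the p-value.
Step 5: p-value = 0.200217; compare to alpha = 0.1. fail to reject H0.

U_X = 7.5, p = 0.200217, fail to reject H0 at alpha = 0.1.


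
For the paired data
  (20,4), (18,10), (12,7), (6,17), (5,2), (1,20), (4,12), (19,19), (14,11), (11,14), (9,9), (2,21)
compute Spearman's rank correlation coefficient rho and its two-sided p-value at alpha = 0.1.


Step 1: Rank x and y separately (midranks; no ties here).
rank(x): 20->12, 18->10, 12->8, 6->5, 5->4, 1->1, 4->3, 19->11, 14->9, 11->7, 9->6, 2->2
rank(y): 4->2, 10->5, 7->3, 17->9, 2->1, 20->11, 12->7, 19->10, 11->6, 14->8, 9->4, 21->12
Step 2: d_i = R_x(i) - R_y(i); compute d_i^2.
  (12-2)^2=100, (10-5)^2=25, (8-3)^2=25, (5-9)^2=16, (4-1)^2=9, (1-11)^2=100, (3-7)^2=16, (11-10)^2=1, (9-6)^2=9, (7-8)^2=1, (6-4)^2=4, (2-12)^2=100
sum(d^2) = 406.
Step 3: rho = 1 - 6*406 / (12*(12^2 - 1)) = 1 - 2436/1716 = -0.419580.
Step 4: Under H0, t = rho * sqrt((n-2)/(1-rho^2)) = -1.4617 ~ t(10).
Step 5: Two-sided p-value from the t-distribution with 10 df = 0.174519.
Step 6: alpha = 0.1. fail to reject H0.

rho = -0.4196, p = 0.174519, fail to reject H0 at alpha = 0.1.


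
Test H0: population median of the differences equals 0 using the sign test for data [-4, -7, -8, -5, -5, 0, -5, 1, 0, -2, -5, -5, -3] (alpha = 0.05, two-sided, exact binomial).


Step 1: Discard zero differences. Original n = 13; n_eff = number of nonzero differences = 11.
Nonzero differences (with sign): -4, -7, -8, -5, -5, -5, +1, -2, -5, -5, -3
Step 2: Count signs: positive = 1, negative = 10.
Step 3: Under H0: P(positive) = 0.5, so the number of positives S ~ Bin(11, 0.5).
Step 4: Two-sided exact p-value = sum of Bin(11,0.5) probabilities at or below the observed probability = 0.011719.
Step 5: alpha = 0.05. reject H0.

n_eff = 11, pos = 1, neg = 10, p = 0.011719, reject H0.


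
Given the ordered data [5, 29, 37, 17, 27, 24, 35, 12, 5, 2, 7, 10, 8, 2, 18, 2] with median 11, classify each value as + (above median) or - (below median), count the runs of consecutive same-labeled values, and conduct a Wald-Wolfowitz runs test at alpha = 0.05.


Step 1: Compute median = 11; label A = above, B = below.
Labels in order: BAAAAAAABBBBBBAB  (n_A = 8, n_B = 8)
Step 2: Count runs R = 5.
Step 3: Under H0 (random ordering), E[R] = 2*n_A*n_B/(n_A+n_B) + 1 = 2*8*8/16 + 1 = 9.0000.
        Var[R] = 2*n_A*n_B*(2*n_A*n_B - n_A - n_B) / ((n_A+n_B)^2 * (n_A+n_B-1)) = 14336/3840 = 3.7333.
        SD[R] = 1.9322.
Step 4: Continuity-corrected z = (R + 0.5 - E[R]) / SD[R] = (5 + 0.5 - 9.0000) / 1.9322 = -1.8114.
Step 5: Two-sided p-value via normal approximation = 2*(1 - Phi(|z|)) = 0.070076.
Step 6: alpha = 0.05. fail to reject H0.

R = 5, z = -1.8114, p = 0.070076, fail to reject H0.


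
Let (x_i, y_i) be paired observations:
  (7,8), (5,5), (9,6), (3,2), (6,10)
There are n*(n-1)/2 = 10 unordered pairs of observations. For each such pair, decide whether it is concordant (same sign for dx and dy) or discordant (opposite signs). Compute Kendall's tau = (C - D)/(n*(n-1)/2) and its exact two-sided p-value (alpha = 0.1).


Step 1: Enumerate the 10 unordered pairs (i,j) with i<j and classify each by sign(x_j-x_i) * sign(y_j-y_i).
  (1,2):dx=-2,dy=-3->C; (1,3):dx=+2,dy=-2->D; (1,4):dx=-4,dy=-6->C; (1,5):dx=-1,dy=+2->D
  (2,3):dx=+4,dy=+1->C; (2,4):dx=-2,dy=-3->C; (2,5):dx=+1,dy=+5->C; (3,4):dx=-6,dy=-4->C
  (3,5):dx=-3,dy=+4->D; (4,5):dx=+3,dy=+8->C
Step 2: C = 7, D = 3, total pairs = 10.
Step 3: tau = (C - D)/(n(n-1)/2) = (7 - 3)/10 = 0.400000.
Step 4: Exact two-sided p-value (enumerate n! = 120 permutations of y under H0): p = 0.483333.
Step 5: alpha = 0.1. fail to reject H0.

tau_b = 0.4000 (C=7, D=3), p = 0.483333, fail to reject H0.


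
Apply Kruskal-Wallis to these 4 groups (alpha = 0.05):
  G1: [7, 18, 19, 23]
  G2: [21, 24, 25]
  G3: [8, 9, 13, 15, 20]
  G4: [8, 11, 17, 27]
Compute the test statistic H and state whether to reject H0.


Step 1: Combine all N = 16 observations and assign midranks.
sorted (value, group, rank): (7,G1,1), (8,G3,2.5), (8,G4,2.5), (9,G3,4), (11,G4,5), (13,G3,6), (15,G3,7), (17,G4,8), (18,G1,9), (19,G1,10), (20,G3,11), (21,G2,12), (23,G1,13), (24,G2,14), (25,G2,15), (27,G4,16)
Step 2: Sum ranks within each group.
R_1 = 33 (n_1 = 4)
R_2 = 41 (n_2 = 3)
R_3 = 30.5 (n_3 = 5)
R_4 = 31.5 (n_4 = 4)
Step 3: H = 12/(N(N+1)) * sum(R_i^2/n_i) - 3(N+1)
     = 12/(16*17) * (33^2/4 + 41^2/3 + 30.5^2/5 + 31.5^2/4) - 3*17
     = 0.044118 * 1266.7 - 51
     = 4.883640.
Step 4: Ties present; correction factor C = 1 - 6/(16^3 - 16) = 0.998529. Corrected H = 4.883640 / 0.998529 = 4.890832.
Step 5: Under H0, H ~ chi^2(3); p-value = 0.179968.
Step 6: alpha = 0.05. fail to reject H0.

H = 4.8908, df = 3, p = 0.179968, fail to reject H0.


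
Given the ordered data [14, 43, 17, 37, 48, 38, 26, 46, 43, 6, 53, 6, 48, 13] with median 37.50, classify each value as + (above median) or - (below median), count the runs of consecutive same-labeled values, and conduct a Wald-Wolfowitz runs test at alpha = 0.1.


Step 1: Compute median = 37.50; label A = above, B = below.
Labels in order: BABBAABAABABAB  (n_A = 7, n_B = 7)
Step 2: Count runs R = 11.
Step 3: Under H0 (random ordering), E[R] = 2*n_A*n_B/(n_A+n_B) + 1 = 2*7*7/14 + 1 = 8.0000.
        Var[R] = 2*n_A*n_B*(2*n_A*n_B - n_A - n_B) / ((n_A+n_B)^2 * (n_A+n_B-1)) = 8232/2548 = 3.2308.
        SD[R] = 1.7974.
Step 4: Continuity-corrected z = (R - 0.5 - E[R]) / SD[R] = (11 - 0.5 - 8.0000) / 1.7974 = 1.3909.
Step 5: Two-sided p-value via normal approximation = 2*(1 - Phi(|z|)) = 0.164264.
Step 6: alpha = 0.1. fail to reject H0.

R = 11, z = 1.3909, p = 0.164264, fail to reject H0.


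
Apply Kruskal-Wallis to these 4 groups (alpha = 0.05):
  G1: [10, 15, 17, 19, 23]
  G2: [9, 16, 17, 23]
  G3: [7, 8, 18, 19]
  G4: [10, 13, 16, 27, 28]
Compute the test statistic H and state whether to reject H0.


Step 1: Combine all N = 18 observations and assign midranks.
sorted (value, group, rank): (7,G3,1), (8,G3,2), (9,G2,3), (10,G1,4.5), (10,G4,4.5), (13,G4,6), (15,G1,7), (16,G2,8.5), (16,G4,8.5), (17,G1,10.5), (17,G2,10.5), (18,G3,12), (19,G1,13.5), (19,G3,13.5), (23,G1,15.5), (23,G2,15.5), (27,G4,17), (28,G4,18)
Step 2: Sum ranks within each group.
R_1 = 51 (n_1 = 5)
R_2 = 37.5 (n_2 = 4)
R_3 = 28.5 (n_3 = 4)
R_4 = 54 (n_4 = 5)
Step 3: H = 12/(N(N+1)) * sum(R_i^2/n_i) - 3(N+1)
     = 12/(18*19) * (51^2/5 + 37.5^2/4 + 28.5^2/4 + 54^2/5) - 3*19
     = 0.035088 * 1658.03 - 57
     = 1.176316.
Step 4: Ties present; correction factor C = 1 - 30/(18^3 - 18) = 0.994840. Corrected H = 1.176316 / 0.994840 = 1.182417.
Step 5: Under H0, H ~ chi^2(3); p-value = 0.757224.
Step 6: alpha = 0.05. fail to reject H0.

H = 1.1824, df = 3, p = 0.757224, fail to reject H0.


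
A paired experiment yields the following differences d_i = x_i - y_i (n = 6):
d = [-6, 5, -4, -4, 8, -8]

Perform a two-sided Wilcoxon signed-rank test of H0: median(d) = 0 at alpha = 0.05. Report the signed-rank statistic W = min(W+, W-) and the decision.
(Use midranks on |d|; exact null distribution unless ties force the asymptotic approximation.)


Step 1: Drop any zero differences (none here) and take |d_i|.
|d| = [6, 5, 4, 4, 8, 8]
Step 2: Midrank |d_i| (ties get averaged ranks).
ranks: |6|->4, |5|->3, |4|->1.5, |4|->1.5, |8|->5.5, |8|->5.5
Step 3: Attach original signs; sum ranks with positive sign and with negative sign.
W+ = 3 + 5.5 = 8.5
W- = 4 + 1.5 + 1.5 + 5.5 = 12.5
(Check: W+ + W- = 21 should equal n(n+1)/2 = 21.)
Step 4: Test statistic W = min(W+, W-) = 8.5.
Step 5: Ties in |d|, so use the tie-corrected normal approximation.
        E[W] = n(n+1)/4 = 6*7/4 = 10.5.
        Tie groups: |d|=4 (t=2), |d|=8 (t=2); sum(t^3 - t) = 12.
        Var[W] = n(n+1)(2n+1)/24 - sum(t^3-t)/48 = 546/24 - 12/48 = 22.5.
        z = (W - E[W]) / sqrt(Var[W]) = (8.5 - 10.5) / 4.7434 = -0.4216.
        Two-sided p = 2*Phi(z) = 0.673290.
Step 6: alpha = 0.05. fail to reject H0.

W+ = 8.5, W- = 12.5, W = min = 8.5, p = 0.673290, fail to reject H0.


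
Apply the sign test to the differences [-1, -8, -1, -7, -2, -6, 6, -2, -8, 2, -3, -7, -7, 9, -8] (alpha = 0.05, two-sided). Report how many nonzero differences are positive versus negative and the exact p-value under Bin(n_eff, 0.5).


Step 1: Discard zero differences. Original n = 15; n_eff = number of nonzero differences = 15.
Nonzero differences (with sign): -1, -8, -1, -7, -2, -6, +6, -2, -8, +2, -3, -7, -7, +9, -8
Step 2: Count signs: positive = 3, negative = 12.
Step 3: Under H0: P(positive) = 0.5, so the number of positives S ~ Bin(15, 0.5).
Step 4: Two-sided exact p-value = sum of Bin(15,0.5) probabilities at or below the observed probability = 0.035156.
Step 5: alpha = 0.05. reject H0.

n_eff = 15, pos = 3, neg = 12, p = 0.035156, reject H0.


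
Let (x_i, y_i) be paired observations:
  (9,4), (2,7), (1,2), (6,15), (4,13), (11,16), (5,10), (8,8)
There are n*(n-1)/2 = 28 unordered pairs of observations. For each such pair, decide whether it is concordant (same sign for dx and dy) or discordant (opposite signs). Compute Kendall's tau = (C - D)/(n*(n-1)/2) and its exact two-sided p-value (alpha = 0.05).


Step 1: Enumerate the 28 unordered pairs (i,j) with i<j and classify each by sign(x_j-x_i) * sign(y_j-y_i).
  (1,2):dx=-7,dy=+3->D; (1,3):dx=-8,dy=-2->C; (1,4):dx=-3,dy=+11->D; (1,5):dx=-5,dy=+9->D
  (1,6):dx=+2,dy=+12->C; (1,7):dx=-4,dy=+6->D; (1,8):dx=-1,dy=+4->D; (2,3):dx=-1,dy=-5->C
  (2,4):dx=+4,dy=+8->C; (2,5):dx=+2,dy=+6->C; (2,6):dx=+9,dy=+9->C; (2,7):dx=+3,dy=+3->C
  (2,8):dx=+6,dy=+1->C; (3,4):dx=+5,dy=+13->C; (3,5):dx=+3,dy=+11->C; (3,6):dx=+10,dy=+14->C
  (3,7):dx=+4,dy=+8->C; (3,8):dx=+7,dy=+6->C; (4,5):dx=-2,dy=-2->C; (4,6):dx=+5,dy=+1->C
  (4,7):dx=-1,dy=-5->C; (4,8):dx=+2,dy=-7->D; (5,6):dx=+7,dy=+3->C; (5,7):dx=+1,dy=-3->D
  (5,8):dx=+4,dy=-5->D; (6,7):dx=-6,dy=-6->C; (6,8):dx=-3,dy=-8->C; (7,8):dx=+3,dy=-2->D
Step 2: C = 19, D = 9, total pairs = 28.
Step 3: tau = (C - D)/(n(n-1)/2) = (19 - 9)/28 = 0.357143.
Step 4: Exact two-sided p-value (enumerate n! = 40320 permutations of y under H0): p = 0.275099.
Step 5: alpha = 0.05. fail to reject H0.

tau_b = 0.3571 (C=19, D=9), p = 0.275099, fail to reject H0.


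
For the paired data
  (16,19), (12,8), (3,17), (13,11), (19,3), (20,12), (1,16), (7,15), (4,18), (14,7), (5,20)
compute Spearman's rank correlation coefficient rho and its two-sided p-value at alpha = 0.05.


Step 1: Rank x and y separately (midranks; no ties here).
rank(x): 16->9, 12->6, 3->2, 13->7, 19->10, 20->11, 1->1, 7->5, 4->3, 14->8, 5->4
rank(y): 19->10, 8->3, 17->8, 11->4, 3->1, 12->5, 16->7, 15->6, 18->9, 7->2, 20->11
Step 2: d_i = R_x(i) - R_y(i); compute d_i^2.
  (9-10)^2=1, (6-3)^2=9, (2-8)^2=36, (7-4)^2=9, (10-1)^2=81, (11-5)^2=36, (1-7)^2=36, (5-6)^2=1, (3-9)^2=36, (8-2)^2=36, (4-11)^2=49
sum(d^2) = 330.
Step 3: rho = 1 - 6*330 / (11*(11^2 - 1)) = 1 - 1980/1320 = -0.500000.
Step 4: Under H0, t = rho * sqrt((n-2)/(1-rho^2)) = -1.7321 ~ t(9).
Step 5: Two-sided p-value from the t-distribution with 9 df = 0.117307.
Step 6: alpha = 0.05. fail to reject H0.

rho = -0.5000, p = 0.117307, fail to reject H0 at alpha = 0.05.


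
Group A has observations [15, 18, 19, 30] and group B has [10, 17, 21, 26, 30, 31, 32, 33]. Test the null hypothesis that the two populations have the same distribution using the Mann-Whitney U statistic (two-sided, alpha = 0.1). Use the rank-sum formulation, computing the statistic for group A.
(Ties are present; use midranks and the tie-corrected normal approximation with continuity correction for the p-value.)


Step 1: Combine and sort all 12 observations; assign midranks.
sorted (value, group): (10,Y), (15,X), (17,Y), (18,X), (19,X), (21,Y), (26,Y), (30,X), (30,Y), (31,Y), (32,Y), (33,Y)
ranks: 10->1, 15->2, 17->3, 18->4, 19->5, 21->6, 26->7, 30->8.5, 30->8.5, 31->10, 32->11, 33->12
Step 2: Rank sum for X: R1 = 2 + 4 + 5 + 8.5 = 19.5.
Step 3: U_X = R1 - n1(n1+1)/2 = 19.5 - 4*5/2 = 19.5 - 10 = 9.5.
       U_Y = n1*n2 - U_X = 32 - 9.5 = 22.5.
Step 4: Ties are present, so use the tie-corrected normal approximation (with continuity correction) for the p-value.
Step 5: p-value = 0.307332; compare to alpha = 0.1. fail to reject H0.

U_X = 9.5, p = 0.307332, fail to reject H0 at alpha = 0.1.


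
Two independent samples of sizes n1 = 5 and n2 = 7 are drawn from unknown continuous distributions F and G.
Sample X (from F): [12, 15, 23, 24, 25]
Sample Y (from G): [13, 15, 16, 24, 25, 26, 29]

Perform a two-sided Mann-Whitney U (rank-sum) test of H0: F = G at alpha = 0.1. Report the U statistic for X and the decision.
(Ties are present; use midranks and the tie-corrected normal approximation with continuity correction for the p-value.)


Step 1: Combine and sort all 12 observations; assign midranks.
sorted (value, group): (12,X), (13,Y), (15,X), (15,Y), (16,Y), (23,X), (24,X), (24,Y), (25,X), (25,Y), (26,Y), (29,Y)
ranks: 12->1, 13->2, 15->3.5, 15->3.5, 16->5, 23->6, 24->7.5, 24->7.5, 25->9.5, 25->9.5, 26->11, 29->12
Step 2: Rank sum for X: R1 = 1 + 3.5 + 6 + 7.5 + 9.5 = 27.5.
Step 3: U_X = R1 - n1(n1+1)/2 = 27.5 - 5*6/2 = 27.5 - 15 = 12.5.
       U_Y = n1*n2 - U_X = 35 - 12.5 = 22.5.
Step 4: Ties are present, so use the tie-corrected normal approximation (with continuity correction) for the p-value.
Step 5: p-value = 0.462546; compare to alpha = 0.1. fail to reject H0.

U_X = 12.5, p = 0.462546, fail to reject H0 at alpha = 0.1.


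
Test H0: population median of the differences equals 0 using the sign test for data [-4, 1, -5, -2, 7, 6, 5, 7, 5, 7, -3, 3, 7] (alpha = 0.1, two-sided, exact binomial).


Step 1: Discard zero differences. Original n = 13; n_eff = number of nonzero differences = 13.
Nonzero differences (with sign): -4, +1, -5, -2, +7, +6, +5, +7, +5, +7, -3, +3, +7
Step 2: Count signs: positive = 9, negative = 4.
Step 3: Under H0: P(positive) = 0.5, so the number of positives S ~ Bin(13, 0.5).
Step 4: Two-sided exact p-value = sum of Bin(13,0.5) probabilities at or below the observed probability = 0.266846.
Step 5: alpha = 0.1. fail to reject H0.

n_eff = 13, pos = 9, neg = 4, p = 0.266846, fail to reject H0.


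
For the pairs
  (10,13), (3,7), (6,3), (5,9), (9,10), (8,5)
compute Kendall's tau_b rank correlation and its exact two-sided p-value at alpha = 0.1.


Step 1: Enumerate the 15 unordered pairs (i,j) with i<j and classify each by sign(x_j-x_i) * sign(y_j-y_i).
  (1,2):dx=-7,dy=-6->C; (1,3):dx=-4,dy=-10->C; (1,4):dx=-5,dy=-4->C; (1,5):dx=-1,dy=-3->C
  (1,6):dx=-2,dy=-8->C; (2,3):dx=+3,dy=-4->D; (2,4):dx=+2,dy=+2->C; (2,5):dx=+6,dy=+3->C
  (2,6):dx=+5,dy=-2->D; (3,4):dx=-1,dy=+6->D; (3,5):dx=+3,dy=+7->C; (3,6):dx=+2,dy=+2->C
  (4,5):dx=+4,dy=+1->C; (4,6):dx=+3,dy=-4->D; (5,6):dx=-1,dy=-5->C
Step 2: C = 11, D = 4, total pairs = 15.
Step 3: tau = (C - D)/(n(n-1)/2) = (11 - 4)/15 = 0.466667.
Step 4: Exact two-sided p-value (enumerate n! = 720 permutations of y under H0): p = 0.272222.
Step 5: alpha = 0.1. fail to reject H0.

tau_b = 0.4667 (C=11, D=4), p = 0.272222, fail to reject H0.


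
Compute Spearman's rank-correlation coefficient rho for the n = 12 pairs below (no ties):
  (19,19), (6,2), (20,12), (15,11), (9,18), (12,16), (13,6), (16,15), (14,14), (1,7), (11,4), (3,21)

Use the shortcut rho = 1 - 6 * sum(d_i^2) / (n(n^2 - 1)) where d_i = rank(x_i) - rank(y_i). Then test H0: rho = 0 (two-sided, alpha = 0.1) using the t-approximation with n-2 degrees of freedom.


Step 1: Rank x and y separately (midranks; no ties here).
rank(x): 19->11, 6->3, 20->12, 15->9, 9->4, 12->6, 13->7, 16->10, 14->8, 1->1, 11->5, 3->2
rank(y): 19->11, 2->1, 12->6, 11->5, 18->10, 16->9, 6->3, 15->8, 14->7, 7->4, 4->2, 21->12
Step 2: d_i = R_x(i) - R_y(i); compute d_i^2.
  (11-11)^2=0, (3-1)^2=4, (12-6)^2=36, (9-5)^2=16, (4-10)^2=36, (6-9)^2=9, (7-3)^2=16, (10-8)^2=4, (8-7)^2=1, (1-4)^2=9, (5-2)^2=9, (2-12)^2=100
sum(d^2) = 240.
Step 3: rho = 1 - 6*240 / (12*(12^2 - 1)) = 1 - 1440/1716 = 0.160839.
Step 4: Under H0, t = rho * sqrt((n-2)/(1-rho^2)) = 0.5153 ~ t(10).
Step 5: Two-sided p-value from the t-distribution with 10 df = 0.617523.
Step 6: alpha = 0.1. fail to reject H0.

rho = 0.1608, p = 0.617523, fail to reject H0 at alpha = 0.1.


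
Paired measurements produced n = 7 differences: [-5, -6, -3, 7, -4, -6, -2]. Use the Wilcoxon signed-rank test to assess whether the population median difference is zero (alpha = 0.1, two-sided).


Step 1: Drop any zero differences (none here) and take |d_i|.
|d| = [5, 6, 3, 7, 4, 6, 2]
Step 2: Midrank |d_i| (ties get averaged ranks).
ranks: |5|->4, |6|->5.5, |3|->2, |7|->7, |4|->3, |6|->5.5, |2|->1
Step 3: Attach original signs; sum ranks with positive sign and with negative sign.
W+ = 7 = 7
W- = 4 + 5.5 + 2 + 3 + 5.5 + 1 = 21
(Check: W+ + W- = 28 should equal n(n+1)/2 = 28.)
Step 4: Test statistic W = min(W+, W-) = 7.
Step 5: Ties in |d|, so use the tie-corrected normal approximation.
        E[W] = n(n+1)/4 = 7*8/4 = 14.
        Tie groups: |d|=6 (t=2); sum(t^3 - t) = 6.
        Var[W] = n(n+1)(2n+1)/24 - sum(t^3-t)/48 = 840/24 - 6/48 = 34.875.
        z = (W - E[W]) / sqrt(Var[W]) = (7 - 14) / 5.9055 = -1.1853.
        Two-sided p = 2*Phi(z) = 0.235885.
Step 6: alpha = 0.1. fail to reject H0.

W+ = 7, W- = 21, W = min = 7, p = 0.235885, fail to reject H0.


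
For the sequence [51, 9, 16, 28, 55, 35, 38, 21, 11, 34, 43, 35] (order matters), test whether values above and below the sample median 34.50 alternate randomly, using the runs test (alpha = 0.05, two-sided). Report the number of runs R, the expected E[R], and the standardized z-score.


Step 1: Compute median = 34.50; label A = above, B = below.
Labels in order: ABBBAAABBBAA  (n_A = 6, n_B = 6)
Step 2: Count runs R = 5.
Step 3: Under H0 (random ordering), E[R] = 2*n_A*n_B/(n_A+n_B) + 1 = 2*6*6/12 + 1 = 7.0000.
        Var[R] = 2*n_A*n_B*(2*n_A*n_B - n_A - n_B) / ((n_A+n_B)^2 * (n_A+n_B-1)) = 4320/1584 = 2.7273.
        SD[R] = 1.6514.
Step 4: Continuity-corrected z = (R + 0.5 - E[R]) / SD[R] = (5 + 0.5 - 7.0000) / 1.6514 = -0.9083.
Step 5: Two-sided p-value via normal approximation = 2*(1 - Phi(|z|)) = 0.363722.
Step 6: alpha = 0.05. fail to reject H0.

R = 5, z = -0.9083, p = 0.363722, fail to reject H0.


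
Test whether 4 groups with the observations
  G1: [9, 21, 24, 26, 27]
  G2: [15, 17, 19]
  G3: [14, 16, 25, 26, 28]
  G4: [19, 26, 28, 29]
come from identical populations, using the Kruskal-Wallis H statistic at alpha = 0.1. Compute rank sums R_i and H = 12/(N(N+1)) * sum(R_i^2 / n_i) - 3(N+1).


Step 1: Combine all N = 17 observations and assign midranks.
sorted (value, group, rank): (9,G1,1), (14,G3,2), (15,G2,3), (16,G3,4), (17,G2,5), (19,G2,6.5), (19,G4,6.5), (21,G1,8), (24,G1,9), (25,G3,10), (26,G1,12), (26,G3,12), (26,G4,12), (27,G1,14), (28,G3,15.5), (28,G4,15.5), (29,G4,17)
Step 2: Sum ranks within each group.
R_1 = 44 (n_1 = 5)
R_2 = 14.5 (n_2 = 3)
R_3 = 43.5 (n_3 = 5)
R_4 = 51 (n_4 = 4)
Step 3: H = 12/(N(N+1)) * sum(R_i^2/n_i) - 3(N+1)
     = 12/(17*18) * (44^2/5 + 14.5^2/3 + 43.5^2/5 + 51^2/4) - 3*18
     = 0.039216 * 1485.98 - 54
     = 4.273856.
Step 4: Ties present; correction factor C = 1 - 36/(17^3 - 17) = 0.992647. Corrected H = 4.273856 / 0.992647 = 4.305514.
Step 5: Under H0, H ~ chi^2(3); p-value = 0.230308.
Step 6: alpha = 0.1. fail to reject H0.

H = 4.3055, df = 3, p = 0.230308, fail to reject H0.


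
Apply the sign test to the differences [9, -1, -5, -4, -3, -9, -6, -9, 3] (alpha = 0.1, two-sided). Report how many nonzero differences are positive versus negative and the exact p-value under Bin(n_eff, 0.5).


Step 1: Discard zero differences. Original n = 9; n_eff = number of nonzero differences = 9.
Nonzero differences (with sign): +9, -1, -5, -4, -3, -9, -6, -9, +3
Step 2: Count signs: positive = 2, negative = 7.
Step 3: Under H0: P(positive) = 0.5, so the number of positives S ~ Bin(9, 0.5).
Step 4: Two-sided exact p-value = sum of Bin(9,0.5) probabilities at or below the observed probability = 0.179688.
Step 5: alpha = 0.1. fail to reject H0.

n_eff = 9, pos = 2, neg = 7, p = 0.179688, fail to reject H0.


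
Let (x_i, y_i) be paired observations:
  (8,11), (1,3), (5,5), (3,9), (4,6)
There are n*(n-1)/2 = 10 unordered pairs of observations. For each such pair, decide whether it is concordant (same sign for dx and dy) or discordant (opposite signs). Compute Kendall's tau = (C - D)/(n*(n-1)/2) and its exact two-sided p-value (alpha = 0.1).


Step 1: Enumerate the 10 unordered pairs (i,j) with i<j and classify each by sign(x_j-x_i) * sign(y_j-y_i).
  (1,2):dx=-7,dy=-8->C; (1,3):dx=-3,dy=-6->C; (1,4):dx=-5,dy=-2->C; (1,5):dx=-4,dy=-5->C
  (2,3):dx=+4,dy=+2->C; (2,4):dx=+2,dy=+6->C; (2,5):dx=+3,dy=+3->C; (3,4):dx=-2,dy=+4->D
  (3,5):dx=-1,dy=+1->D; (4,5):dx=+1,dy=-3->D
Step 2: C = 7, D = 3, total pairs = 10.
Step 3: tau = (C - D)/(n(n-1)/2) = (7 - 3)/10 = 0.400000.
Step 4: Exact two-sided p-value (enumerate n! = 120 permutations of y under H0): p = 0.483333.
Step 5: alpha = 0.1. fail to reject H0.

tau_b = 0.4000 (C=7, D=3), p = 0.483333, fail to reject H0.


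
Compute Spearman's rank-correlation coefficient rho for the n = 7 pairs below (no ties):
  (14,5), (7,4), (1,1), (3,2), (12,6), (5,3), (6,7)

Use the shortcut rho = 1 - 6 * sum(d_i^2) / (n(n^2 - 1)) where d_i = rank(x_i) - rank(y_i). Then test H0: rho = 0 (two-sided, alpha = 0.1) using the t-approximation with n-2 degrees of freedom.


Step 1: Rank x and y separately (midranks; no ties here).
rank(x): 14->7, 7->5, 1->1, 3->2, 12->6, 5->3, 6->4
rank(y): 5->5, 4->4, 1->1, 2->2, 6->6, 3->3, 7->7
Step 2: d_i = R_x(i) - R_y(i); compute d_i^2.
  (7-5)^2=4, (5-4)^2=1, (1-1)^2=0, (2-2)^2=0, (6-6)^2=0, (3-3)^2=0, (4-7)^2=9
sum(d^2) = 14.
Step 3: rho = 1 - 6*14 / (7*(7^2 - 1)) = 1 - 84/336 = 0.750000.
Step 4: Under H0, t = rho * sqrt((n-2)/(1-rho^2)) = 2.5355 ~ t(5).
Step 5: Two-sided p-value from the t-distribution with 5 df = 0.052181.
Step 6: alpha = 0.1. reject H0.

rho = 0.7500, p = 0.052181, reject H0 at alpha = 0.1.


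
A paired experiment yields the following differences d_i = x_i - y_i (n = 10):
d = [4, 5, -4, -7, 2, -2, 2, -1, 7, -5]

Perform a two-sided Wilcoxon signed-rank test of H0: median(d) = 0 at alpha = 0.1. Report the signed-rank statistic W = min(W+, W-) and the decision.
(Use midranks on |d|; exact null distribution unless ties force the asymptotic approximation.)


Step 1: Drop any zero differences (none here) and take |d_i|.
|d| = [4, 5, 4, 7, 2, 2, 2, 1, 7, 5]
Step 2: Midrank |d_i| (ties get averaged ranks).
ranks: |4|->5.5, |5|->7.5, |4|->5.5, |7|->9.5, |2|->3, |2|->3, |2|->3, |1|->1, |7|->9.5, |5|->7.5
Step 3: Attach original signs; sum ranks with positive sign and with negative sign.
W+ = 5.5 + 7.5 + 3 + 3 + 9.5 = 28.5
W- = 5.5 + 9.5 + 3 + 1 + 7.5 = 26.5
(Check: W+ + W- = 55 should equal n(n+1)/2 = 55.)
Step 4: Test statistic W = min(W+, W-) = 26.5.
Step 5: Ties in |d|, so use the tie-corrected normal approximation.
        E[W] = n(n+1)/4 = 10*11/4 = 27.5.
        Tie groups: |d|=2 (t=3), |d|=4 (t=2), |d|=5 (t=2), |d|=7 (t=2); sum(t^3 - t) = 42.
        Var[W] = n(n+1)(2n+1)/24 - sum(t^3-t)/48 = 2310/24 - 42/48 = 95.375.
        z = (W - E[W]) / sqrt(Var[W]) = (26.5 - 27.5) / 9.7660 = -0.1024.
        Two-sided p = 2*Phi(z) = 0.918442.
Step 6: alpha = 0.1. fail to reject H0.

W+ = 28.5, W- = 26.5, W = min = 26.5, p = 0.918442, fail to reject H0.


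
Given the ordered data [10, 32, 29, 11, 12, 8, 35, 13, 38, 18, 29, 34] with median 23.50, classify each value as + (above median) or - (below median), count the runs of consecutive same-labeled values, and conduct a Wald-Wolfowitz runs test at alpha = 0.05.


Step 1: Compute median = 23.50; label A = above, B = below.
Labels in order: BAABBBABABAA  (n_A = 6, n_B = 6)
Step 2: Count runs R = 8.
Step 3: Under H0 (random ordering), E[R] = 2*n_A*n_B/(n_A+n_B) + 1 = 2*6*6/12 + 1 = 7.0000.
        Var[R] = 2*n_A*n_B*(2*n_A*n_B - n_A - n_B) / ((n_A+n_B)^2 * (n_A+n_B-1)) = 4320/1584 = 2.7273.
        SD[R] = 1.6514.
Step 4: Continuity-corrected z = (R - 0.5 - E[R]) / SD[R] = (8 - 0.5 - 7.0000) / 1.6514 = 0.3028.
Step 5: Two-sided p-value via normal approximation = 2*(1 - Phi(|z|)) = 0.762069.
Step 6: alpha = 0.05. fail to reject H0.

R = 8, z = 0.3028, p = 0.762069, fail to reject H0.


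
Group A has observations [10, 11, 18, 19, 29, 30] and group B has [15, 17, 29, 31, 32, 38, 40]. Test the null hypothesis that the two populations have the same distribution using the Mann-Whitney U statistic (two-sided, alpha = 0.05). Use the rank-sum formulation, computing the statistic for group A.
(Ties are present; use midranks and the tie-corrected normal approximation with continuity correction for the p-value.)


Step 1: Combine and sort all 13 observations; assign midranks.
sorted (value, group): (10,X), (11,X), (15,Y), (17,Y), (18,X), (19,X), (29,X), (29,Y), (30,X), (31,Y), (32,Y), (38,Y), (40,Y)
ranks: 10->1, 11->2, 15->3, 17->4, 18->5, 19->6, 29->7.5, 29->7.5, 30->9, 31->10, 32->11, 38->12, 40->13
Step 2: Rank sum for X: R1 = 1 + 2 + 5 + 6 + 7.5 + 9 = 30.5.
Step 3: U_X = R1 - n1(n1+1)/2 = 30.5 - 6*7/2 = 30.5 - 21 = 9.5.
       U_Y = n1*n2 - U_X = 42 - 9.5 = 32.5.
Step 4: Ties are present, so use the tie-corrected normal approximation (with continuity correction) for the p-value.
Step 5: p-value = 0.115582; compare to alpha = 0.05. fail to reject H0.

U_X = 9.5, p = 0.115582, fail to reject H0 at alpha = 0.05.


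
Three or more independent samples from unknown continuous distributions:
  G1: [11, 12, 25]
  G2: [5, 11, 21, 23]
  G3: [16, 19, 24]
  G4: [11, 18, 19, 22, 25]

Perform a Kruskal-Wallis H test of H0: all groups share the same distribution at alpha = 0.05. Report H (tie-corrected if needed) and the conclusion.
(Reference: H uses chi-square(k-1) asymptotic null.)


Step 1: Combine all N = 15 observations and assign midranks.
sorted (value, group, rank): (5,G2,1), (11,G1,3), (11,G2,3), (11,G4,3), (12,G1,5), (16,G3,6), (18,G4,7), (19,G3,8.5), (19,G4,8.5), (21,G2,10), (22,G4,11), (23,G2,12), (24,G3,13), (25,G1,14.5), (25,G4,14.5)
Step 2: Sum ranks within each group.
R_1 = 22.5 (n_1 = 3)
R_2 = 26 (n_2 = 4)
R_3 = 27.5 (n_3 = 3)
R_4 = 44 (n_4 = 5)
Step 3: H = 12/(N(N+1)) * sum(R_i^2/n_i) - 3(N+1)
     = 12/(15*16) * (22.5^2/3 + 26^2/4 + 27.5^2/3 + 44^2/5) - 3*16
     = 0.050000 * 977.033 - 48
     = 0.851667.
Step 4: Ties present; correction factor C = 1 - 36/(15^3 - 15) = 0.989286. Corrected H = 0.851667 / 0.989286 = 0.860890.
Step 5: Under H0, H ~ chi^2(3); p-value = 0.834854.
Step 6: alpha = 0.05. fail to reject H0.

H = 0.8609, df = 3, p = 0.834854, fail to reject H0.


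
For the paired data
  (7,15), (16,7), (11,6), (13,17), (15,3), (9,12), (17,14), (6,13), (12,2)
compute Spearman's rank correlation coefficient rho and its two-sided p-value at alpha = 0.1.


Step 1: Rank x and y separately (midranks; no ties here).
rank(x): 7->2, 16->8, 11->4, 13->6, 15->7, 9->3, 17->9, 6->1, 12->5
rank(y): 15->8, 7->4, 6->3, 17->9, 3->2, 12->5, 14->7, 13->6, 2->1
Step 2: d_i = R_x(i) - R_y(i); compute d_i^2.
  (2-8)^2=36, (8-4)^2=16, (4-3)^2=1, (6-9)^2=9, (7-2)^2=25, (3-5)^2=4, (9-7)^2=4, (1-6)^2=25, (5-1)^2=16
sum(d^2) = 136.
Step 3: rho = 1 - 6*136 / (9*(9^2 - 1)) = 1 - 816/720 = -0.133333.
Step 4: Under H0, t = rho * sqrt((n-2)/(1-rho^2)) = -0.3559 ~ t(7).
Step 5: Two-sided p-value from the t-distribution with 7 df = 0.732368.
Step 6: alpha = 0.1. fail to reject H0.

rho = -0.1333, p = 0.732368, fail to reject H0 at alpha = 0.1.


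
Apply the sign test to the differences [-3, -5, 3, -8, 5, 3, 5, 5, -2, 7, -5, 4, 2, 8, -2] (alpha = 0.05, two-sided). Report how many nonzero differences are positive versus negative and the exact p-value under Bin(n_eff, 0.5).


Step 1: Discard zero differences. Original n = 15; n_eff = number of nonzero differences = 15.
Nonzero differences (with sign): -3, -5, +3, -8, +5, +3, +5, +5, -2, +7, -5, +4, +2, +8, -2
Step 2: Count signs: positive = 9, negative = 6.
Step 3: Under H0: P(positive) = 0.5, so the number of positives S ~ Bin(15, 0.5).
Step 4: Two-sided exact p-value = sum of Bin(15,0.5) probabilities at or below the observed probability = 0.607239.
Step 5: alpha = 0.05. fail to reject H0.

n_eff = 15, pos = 9, neg = 6, p = 0.607239, fail to reject H0.


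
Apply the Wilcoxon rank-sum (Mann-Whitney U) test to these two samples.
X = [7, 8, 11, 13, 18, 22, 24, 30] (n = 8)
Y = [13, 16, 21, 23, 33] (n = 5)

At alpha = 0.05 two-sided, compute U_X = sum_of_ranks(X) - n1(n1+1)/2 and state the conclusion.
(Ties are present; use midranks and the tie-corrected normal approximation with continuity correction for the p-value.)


Step 1: Combine and sort all 13 observations; assign midranks.
sorted (value, group): (7,X), (8,X), (11,X), (13,X), (13,Y), (16,Y), (18,X), (21,Y), (22,X), (23,Y), (24,X), (30,X), (33,Y)
ranks: 7->1, 8->2, 11->3, 13->4.5, 13->4.5, 16->6, 18->7, 21->8, 22->9, 23->10, 24->11, 30->12, 33->13
Step 2: Rank sum for X: R1 = 1 + 2 + 3 + 4.5 + 7 + 9 + 11 + 12 = 49.5.
Step 3: U_X = R1 - n1(n1+1)/2 = 49.5 - 8*9/2 = 49.5 - 36 = 13.5.
       U_Y = n1*n2 - U_X = 40 - 13.5 = 26.5.
Step 4: Ties are present, so use the tie-corrected normal approximation (with continuity correction) for the p-value.
Step 5: p-value = 0.379120; compare to alpha = 0.05. fail to reject H0.

U_X = 13.5, p = 0.379120, fail to reject H0 at alpha = 0.05.


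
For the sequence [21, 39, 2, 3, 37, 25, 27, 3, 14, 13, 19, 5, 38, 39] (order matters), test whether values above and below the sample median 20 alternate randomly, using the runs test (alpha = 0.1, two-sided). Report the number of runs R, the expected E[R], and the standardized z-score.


Step 1: Compute median = 20; label A = above, B = below.
Labels in order: AABBAAABBBBBAA  (n_A = 7, n_B = 7)
Step 2: Count runs R = 5.
Step 3: Under H0 (random ordering), E[R] = 2*n_A*n_B/(n_A+n_B) + 1 = 2*7*7/14 + 1 = 8.0000.
        Var[R] = 2*n_A*n_B*(2*n_A*n_B - n_A - n_B) / ((n_A+n_B)^2 * (n_A+n_B-1)) = 8232/2548 = 3.2308.
        SD[R] = 1.7974.
Step 4: Continuity-corrected z = (R + 0.5 - E[R]) / SD[R] = (5 + 0.5 - 8.0000) / 1.7974 = -1.3909.
Step 5: Two-sided p-value via normal approximation = 2*(1 - Phi(|z|)) = 0.164264.
Step 6: alpha = 0.1. fail to reject H0.

R = 5, z = -1.3909, p = 0.164264, fail to reject H0.


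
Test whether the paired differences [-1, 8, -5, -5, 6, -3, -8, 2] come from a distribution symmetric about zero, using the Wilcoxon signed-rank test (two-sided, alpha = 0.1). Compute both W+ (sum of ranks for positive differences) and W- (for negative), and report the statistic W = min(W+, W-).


Step 1: Drop any zero differences (none here) and take |d_i|.
|d| = [1, 8, 5, 5, 6, 3, 8, 2]
Step 2: Midrank |d_i| (ties get averaged ranks).
ranks: |1|->1, |8|->7.5, |5|->4.5, |5|->4.5, |6|->6, |3|->3, |8|->7.5, |2|->2
Step 3: Attach original signs; sum ranks with positive sign and with negative sign.
W+ = 7.5 + 6 + 2 = 15.5
W- = 1 + 4.5 + 4.5 + 3 + 7.5 = 20.5
(Check: W+ + W- = 36 should equal n(n+1)/2 = 36.)
Step 4: Test statistic W = min(W+, W-) = 15.5.
Step 5: Ties in |d|, so use the tie-corrected normal approximation.
        E[W] = n(n+1)/4 = 8*9/4 = 18.
        Tie groups: |d|=5 (t=2), |d|=8 (t=2); sum(t^3 - t) = 12.
        Var[W] = n(n+1)(2n+1)/24 - sum(t^3-t)/48 = 1224/24 - 12/48 = 50.75.
        z = (W - E[W]) / sqrt(Var[W]) = (15.5 - 18) / 7.1239 = -0.3509.
        Two-sided p = 2*Phi(z) = 0.725640.
Step 6: alpha = 0.1. fail to reject H0.

W+ = 15.5, W- = 20.5, W = min = 15.5, p = 0.725640, fail to reject H0.


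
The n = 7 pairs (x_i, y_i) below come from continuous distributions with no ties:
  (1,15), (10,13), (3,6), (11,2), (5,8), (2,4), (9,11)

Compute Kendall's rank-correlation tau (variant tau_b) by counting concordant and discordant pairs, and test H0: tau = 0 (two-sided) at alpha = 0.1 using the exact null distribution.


Step 1: Enumerate the 21 unordered pairs (i,j) with i<j and classify each by sign(x_j-x_i) * sign(y_j-y_i).
  (1,2):dx=+9,dy=-2->D; (1,3):dx=+2,dy=-9->D; (1,4):dx=+10,dy=-13->D; (1,5):dx=+4,dy=-7->D
  (1,6):dx=+1,dy=-11->D; (1,7):dx=+8,dy=-4->D; (2,3):dx=-7,dy=-7->C; (2,4):dx=+1,dy=-11->D
  (2,5):dx=-5,dy=-5->C; (2,6):dx=-8,dy=-9->C; (2,7):dx=-1,dy=-2->C; (3,4):dx=+8,dy=-4->D
  (3,5):dx=+2,dy=+2->C; (3,6):dx=-1,dy=-2->C; (3,7):dx=+6,dy=+5->C; (4,5):dx=-6,dy=+6->D
  (4,6):dx=-9,dy=+2->D; (4,7):dx=-2,dy=+9->D; (5,6):dx=-3,dy=-4->C; (5,7):dx=+4,dy=+3->C
  (6,7):dx=+7,dy=+7->C
Step 2: C = 10, D = 11, total pairs = 21.
Step 3: tau = (C - D)/(n(n-1)/2) = (10 - 11)/21 = -0.047619.
Step 4: Exact two-sided p-value (enumerate n! = 5040 permutations of y under H0): p = 1.000000.
Step 5: alpha = 0.1. fail to reject H0.

tau_b = -0.0476 (C=10, D=11), p = 1.000000, fail to reject H0.


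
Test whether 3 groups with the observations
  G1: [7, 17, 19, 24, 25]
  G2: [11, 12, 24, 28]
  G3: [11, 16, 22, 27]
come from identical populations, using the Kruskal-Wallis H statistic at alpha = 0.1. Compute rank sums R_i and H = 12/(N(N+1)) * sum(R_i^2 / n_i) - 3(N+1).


Step 1: Combine all N = 13 observations and assign midranks.
sorted (value, group, rank): (7,G1,1), (11,G2,2.5), (11,G3,2.5), (12,G2,4), (16,G3,5), (17,G1,6), (19,G1,7), (22,G3,8), (24,G1,9.5), (24,G2,9.5), (25,G1,11), (27,G3,12), (28,G2,13)
Step 2: Sum ranks within each group.
R_1 = 34.5 (n_1 = 5)
R_2 = 29 (n_2 = 4)
R_3 = 27.5 (n_3 = 4)
Step 3: H = 12/(N(N+1)) * sum(R_i^2/n_i) - 3(N+1)
     = 12/(13*14) * (34.5^2/5 + 29^2/4 + 27.5^2/4) - 3*14
     = 0.065934 * 637.362 - 42
     = 0.023901.
Step 4: Ties present; correction factor C = 1 - 12/(13^3 - 13) = 0.994505. Corrected H = 0.023901 / 0.994505 = 0.024033.
Step 5: Under H0, H ~ chi^2(2); p-value = 0.988055.
Step 6: alpha = 0.1. fail to reject H0.

H = 0.0240, df = 2, p = 0.988055, fail to reject H0.


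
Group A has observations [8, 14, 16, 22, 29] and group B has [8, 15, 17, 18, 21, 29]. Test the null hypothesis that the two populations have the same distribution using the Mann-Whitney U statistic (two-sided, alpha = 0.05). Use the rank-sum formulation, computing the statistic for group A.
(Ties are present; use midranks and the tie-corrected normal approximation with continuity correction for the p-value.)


Step 1: Combine and sort all 11 observations; assign midranks.
sorted (value, group): (8,X), (8,Y), (14,X), (15,Y), (16,X), (17,Y), (18,Y), (21,Y), (22,X), (29,X), (29,Y)
ranks: 8->1.5, 8->1.5, 14->3, 15->4, 16->5, 17->6, 18->7, 21->8, 22->9, 29->10.5, 29->10.5
Step 2: Rank sum for X: R1 = 1.5 + 3 + 5 + 9 + 10.5 = 29.
Step 3: U_X = R1 - n1(n1+1)/2 = 29 - 5*6/2 = 29 - 15 = 14.
       U_Y = n1*n2 - U_X = 30 - 14 = 16.
Step 4: Ties are present, so use the tie-corrected normal approximation (with continuity correction) for the p-value.
Step 5: p-value = 0.926933; compare to alpha = 0.05. fail to reject H0.

U_X = 14, p = 0.926933, fail to reject H0 at alpha = 0.05.


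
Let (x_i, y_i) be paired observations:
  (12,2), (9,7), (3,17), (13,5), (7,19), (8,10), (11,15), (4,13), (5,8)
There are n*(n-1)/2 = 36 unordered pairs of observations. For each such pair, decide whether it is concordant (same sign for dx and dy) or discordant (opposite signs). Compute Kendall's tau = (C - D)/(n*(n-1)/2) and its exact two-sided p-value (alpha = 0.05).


Step 1: Enumerate the 36 unordered pairs (i,j) with i<j and classify each by sign(x_j-x_i) * sign(y_j-y_i).
  (1,2):dx=-3,dy=+5->D; (1,3):dx=-9,dy=+15->D; (1,4):dx=+1,dy=+3->C; (1,5):dx=-5,dy=+17->D
  (1,6):dx=-4,dy=+8->D; (1,7):dx=-1,dy=+13->D; (1,8):dx=-8,dy=+11->D; (1,9):dx=-7,dy=+6->D
  (2,3):dx=-6,dy=+10->D; (2,4):dx=+4,dy=-2->D; (2,5):dx=-2,dy=+12->D; (2,6):dx=-1,dy=+3->D
  (2,7):dx=+2,dy=+8->C; (2,8):dx=-5,dy=+6->D; (2,9):dx=-4,dy=+1->D; (3,4):dx=+10,dy=-12->D
  (3,5):dx=+4,dy=+2->C; (3,6):dx=+5,dy=-7->D; (3,7):dx=+8,dy=-2->D; (3,8):dx=+1,dy=-4->D
  (3,9):dx=+2,dy=-9->D; (4,5):dx=-6,dy=+14->D; (4,6):dx=-5,dy=+5->D; (4,7):dx=-2,dy=+10->D
  (4,8):dx=-9,dy=+8->D; (4,9):dx=-8,dy=+3->D; (5,6):dx=+1,dy=-9->D; (5,7):dx=+4,dy=-4->D
  (5,8):dx=-3,dy=-6->C; (5,9):dx=-2,dy=-11->C; (6,7):dx=+3,dy=+5->C; (6,8):dx=-4,dy=+3->D
  (6,9):dx=-3,dy=-2->C; (7,8):dx=-7,dy=-2->C; (7,9):dx=-6,dy=-7->C; (8,9):dx=+1,dy=-5->D
Step 2: C = 9, D = 27, total pairs = 36.
Step 3: tau = (C - D)/(n(n-1)/2) = (9 - 27)/36 = -0.500000.
Step 4: Exact two-sided p-value (enumerate n! = 362880 permutations of y under H0): p = 0.075176.
Step 5: alpha = 0.05. fail to reject H0.

tau_b = -0.5000 (C=9, D=27), p = 0.075176, fail to reject H0.


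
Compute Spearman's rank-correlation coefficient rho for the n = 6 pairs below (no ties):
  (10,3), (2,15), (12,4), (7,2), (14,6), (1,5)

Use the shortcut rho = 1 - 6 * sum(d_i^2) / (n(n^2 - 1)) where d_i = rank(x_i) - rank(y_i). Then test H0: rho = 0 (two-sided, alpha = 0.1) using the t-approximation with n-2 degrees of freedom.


Step 1: Rank x and y separately (midranks; no ties here).
rank(x): 10->4, 2->2, 12->5, 7->3, 14->6, 1->1
rank(y): 3->2, 15->6, 4->3, 2->1, 6->5, 5->4
Step 2: d_i = R_x(i) - R_y(i); compute d_i^2.
  (4-2)^2=4, (2-6)^2=16, (5-3)^2=4, (3-1)^2=4, (6-5)^2=1, (1-4)^2=9
sum(d^2) = 38.
Step 3: rho = 1 - 6*38 / (6*(6^2 - 1)) = 1 - 228/210 = -0.085714.
Step 4: Under H0, t = rho * sqrt((n-2)/(1-rho^2)) = -0.1721 ~ t(4).
Step 5: Two-sided p-value from the t-distribution with 4 df = 0.871743.
Step 6: alpha = 0.1. fail to reject H0.

rho = -0.0857, p = 0.871743, fail to reject H0 at alpha = 0.1.


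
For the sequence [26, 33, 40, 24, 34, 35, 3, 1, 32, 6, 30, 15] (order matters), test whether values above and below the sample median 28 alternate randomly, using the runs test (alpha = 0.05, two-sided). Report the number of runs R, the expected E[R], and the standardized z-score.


Step 1: Compute median = 28; label A = above, B = below.
Labels in order: BAABAABBABAB  (n_A = 6, n_B = 6)
Step 2: Count runs R = 9.
Step 3: Under H0 (random ordering), E[R] = 2*n_A*n_B/(n_A+n_B) + 1 = 2*6*6/12 + 1 = 7.0000.
        Var[R] = 2*n_A*n_B*(2*n_A*n_B - n_A - n_B) / ((n_A+n_B)^2 * (n_A+n_B-1)) = 4320/1584 = 2.7273.
        SD[R] = 1.6514.
Step 4: Continuity-corrected z = (R - 0.5 - E[R]) / SD[R] = (9 - 0.5 - 7.0000) / 1.6514 = 0.9083.
Step 5: Two-sided p-value via normal approximation = 2*(1 - Phi(|z|)) = 0.363722.
Step 6: alpha = 0.05. fail to reject H0.

R = 9, z = 0.9083, p = 0.363722, fail to reject H0.
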